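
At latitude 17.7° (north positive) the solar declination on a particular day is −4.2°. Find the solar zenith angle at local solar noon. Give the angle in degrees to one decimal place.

21.9°

At local solar noon the hour angle is zero, so the zenith angle is |φ − δ| = |17.7° − (-4.2°)| = 21.9°.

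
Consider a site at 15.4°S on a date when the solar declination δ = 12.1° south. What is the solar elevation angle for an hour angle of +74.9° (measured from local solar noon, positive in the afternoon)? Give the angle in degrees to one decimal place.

17.5°

cos θ_z = sin(-15.4°) sin(-12.1°) + cos(-15.4°) cos(-12.1°) cos(74.90°) = 0.0557 + 0.2456 = 0.3013.
θ_z = arccos(0.3013) = 72.46°, so the elevation is 90° − 72.46° = 17.54°.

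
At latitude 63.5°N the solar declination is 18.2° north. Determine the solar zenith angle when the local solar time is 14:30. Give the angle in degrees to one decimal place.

Hour angle H = 15° × (14.5 − 12) = 37.50°.
With φ = 63.5°, δ = 18.2°, H = 37.50°: sin φ sin δ = 0.2795, cos φ cos δ cos H = 0.3363, so cos θ_z = 0.6158.
θ_z = arccos(0.6158) = 51.99°.

52.0°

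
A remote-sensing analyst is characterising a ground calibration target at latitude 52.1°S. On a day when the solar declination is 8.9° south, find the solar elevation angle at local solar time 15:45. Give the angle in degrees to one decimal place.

27.3°

Hour angle H = 15° × (15.75 − 12) = 56.25°.
With φ = -52.1°, δ = -8.9°, H = 56.25°: sin φ sin δ = 0.1221, cos φ cos δ cos H = 0.3372, so cos θ_z = 0.4593.
θ_z = arccos(0.4593) = 62.66°, so the elevation is 90° − 62.66° = 27.34°.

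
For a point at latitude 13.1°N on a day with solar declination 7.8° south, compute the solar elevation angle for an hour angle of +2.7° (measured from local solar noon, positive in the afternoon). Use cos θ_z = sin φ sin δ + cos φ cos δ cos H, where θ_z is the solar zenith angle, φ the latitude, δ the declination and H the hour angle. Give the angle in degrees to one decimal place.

cos θ_z = sin(13.1°) sin(-7.8°) + cos(13.1°) cos(-7.8°) cos(2.70°) = -0.0308 + 0.9639 = 0.9331.
θ_z = arccos(0.9331) = 21.08°, so the elevation is 90° − 21.08° = 68.92°.

68.9°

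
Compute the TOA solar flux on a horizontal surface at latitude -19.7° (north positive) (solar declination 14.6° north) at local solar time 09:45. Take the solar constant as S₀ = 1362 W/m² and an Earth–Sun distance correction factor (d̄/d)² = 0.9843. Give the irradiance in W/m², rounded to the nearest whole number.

Hour angle H = 15° × (9.75 − 12) = -33.75°.
cos θ_z = sin(-19.7°) sin(14.6°) + cos(-19.7°) cos(14.6°) cos(-33.75°) = -0.0850 + 0.7575 = 0.6725.
Top-of-atmosphere irradiance = S₀ (d̄/d)² cos θ_z = 1362 × 0.9843 × 0.6725 = 901.56 W/m².

902 W/m²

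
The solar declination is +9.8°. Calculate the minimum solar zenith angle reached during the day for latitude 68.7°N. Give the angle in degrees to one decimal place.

58.9°

At local solar noon the hour angle is zero, so the zenith angle is |φ − δ| = |68.7° − (9.8°)| = 58.9°.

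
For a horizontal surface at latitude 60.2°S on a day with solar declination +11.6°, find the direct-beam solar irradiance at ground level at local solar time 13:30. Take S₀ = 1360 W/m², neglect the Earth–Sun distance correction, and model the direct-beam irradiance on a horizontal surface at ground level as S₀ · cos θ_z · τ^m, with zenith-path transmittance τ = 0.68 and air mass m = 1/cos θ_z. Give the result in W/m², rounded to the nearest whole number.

Hour angle H = 15° × (13.5 − 12) = 22.50°.
With φ = -60.2°, δ = 11.6°, H = 22.50°: sin φ sin δ = -0.1745, cos φ cos δ cos H = 0.4498, so cos θ_z = 0.2753.
Air mass m = 1/cos θ_z = 1/0.2753 = 3.632; τ^m = 0.68^3.632 = 0.2464.
Surface direct beam = 1360 × 0.2753 × 0.2464 = 92.25 W/m².

92 W/m²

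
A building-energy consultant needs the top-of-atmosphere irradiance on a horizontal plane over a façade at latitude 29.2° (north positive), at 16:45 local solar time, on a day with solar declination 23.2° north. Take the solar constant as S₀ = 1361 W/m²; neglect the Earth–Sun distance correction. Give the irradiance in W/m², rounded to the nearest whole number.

Hour angle H = 15° × (16.75 − 12) = 71.25°.
With φ = 29.2°, δ = 23.2°, H = 71.25°: sin φ sin δ = 0.1922, cos φ cos δ cos H = 0.2579, so cos θ_z = 0.4501.
Top-of-atmosphere irradiance = S₀ cos θ_z = 1361 × 0.4501 = 612.59 W/m².

613 W/m²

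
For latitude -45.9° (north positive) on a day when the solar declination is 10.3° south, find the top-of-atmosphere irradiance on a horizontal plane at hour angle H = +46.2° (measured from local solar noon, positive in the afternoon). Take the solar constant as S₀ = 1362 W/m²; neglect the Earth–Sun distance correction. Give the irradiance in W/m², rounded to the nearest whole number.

cos θ_z = sin(-45.9°) sin(-10.3°) + cos(-45.9°) cos(-10.3°) cos(46.20°) = 0.1284 + 0.4739 = 0.6023.
Top-of-atmosphere irradiance = S₀ cos θ_z = 1362 × 0.6023 = 820.33 W/m².

820 W/m²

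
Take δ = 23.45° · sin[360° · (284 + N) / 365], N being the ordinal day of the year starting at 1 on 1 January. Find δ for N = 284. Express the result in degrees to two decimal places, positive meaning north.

-8.10°

360 × (284 + 284) / 365 = 560.219°; sin(560.219°) = -0.3456.
δ = 23.45 × -0.3456 = -8.104° ≈ -8.10°.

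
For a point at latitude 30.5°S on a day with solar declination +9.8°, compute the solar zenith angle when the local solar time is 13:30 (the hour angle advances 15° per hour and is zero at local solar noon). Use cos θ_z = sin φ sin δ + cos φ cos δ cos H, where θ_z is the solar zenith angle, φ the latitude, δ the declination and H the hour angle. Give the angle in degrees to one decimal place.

45.7°

Hour angle H = 15° × (13.5 − 12) = 22.50°.
cos θ_z = sin φ sin δ + cos φ cos δ cos H = (-0.5075)(0.1702) + (0.8616)(0.9854)(0.9239) = 0.6980.
θ_z = arccos(0.6980) = 45.73°.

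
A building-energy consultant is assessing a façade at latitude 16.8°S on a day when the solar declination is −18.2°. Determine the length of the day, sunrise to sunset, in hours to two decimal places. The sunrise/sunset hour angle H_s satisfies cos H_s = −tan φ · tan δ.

12.76 hours

cos H_s = −tan(-16.8°) · tan(-18.2°) = -0.0993, so H_s = arccos(-0.0993) = 95.70°.
Day length = 2 H_s / 15° h⁻¹ = 191.40° / 15 = 12.760 h.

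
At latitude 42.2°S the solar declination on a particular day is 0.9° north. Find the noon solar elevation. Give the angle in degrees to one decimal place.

46.9°

At local solar noon the hour angle is zero, so the elevation is 90° − |φ − δ| = 90° − |-42.2° − (0.9°)| = 90° − 43.1° = 46.9°.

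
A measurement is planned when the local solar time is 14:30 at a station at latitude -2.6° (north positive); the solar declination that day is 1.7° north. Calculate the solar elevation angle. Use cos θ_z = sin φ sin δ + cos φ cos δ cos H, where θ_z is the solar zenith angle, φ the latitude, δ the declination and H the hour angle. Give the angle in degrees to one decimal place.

Hour angle H = 15° × (14.5 − 12) = 37.50°.
cos θ_z = sin(-2.6°) sin(1.7°) + cos(-2.6°) cos(1.7°) cos(37.50°) = -0.0013 + 0.7922 = 0.7909.
θ_z = arccos(0.7909) = 37.73°, so the elevation is 90° − 37.73° = 52.27°.

52.3°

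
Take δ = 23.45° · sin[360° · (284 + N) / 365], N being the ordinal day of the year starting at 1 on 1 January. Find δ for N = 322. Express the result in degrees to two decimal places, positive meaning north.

360 × (284 + 322) / 365 = 597.699°; sin(597.699°) = -0.8453.
δ = 23.45 × -0.8453 = -19.822° ≈ -19.82°.

-19.82°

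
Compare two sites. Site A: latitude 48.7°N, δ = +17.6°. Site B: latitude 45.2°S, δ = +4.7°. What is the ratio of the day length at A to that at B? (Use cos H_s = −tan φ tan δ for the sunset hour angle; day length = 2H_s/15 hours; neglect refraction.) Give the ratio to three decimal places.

A: H_s = arccos(−tan 48.7° · tan 17.6°) = 111.17°, so 2H_s/15 = 14.8227 h.
B: H_s = arccos(−tan -45.2° · tan 4.7°) = 85.25°, so 2H_s/15 = 11.3667 h.
Ratio A/B = 14.8227 / 11.3667 = 1.3040.

1.304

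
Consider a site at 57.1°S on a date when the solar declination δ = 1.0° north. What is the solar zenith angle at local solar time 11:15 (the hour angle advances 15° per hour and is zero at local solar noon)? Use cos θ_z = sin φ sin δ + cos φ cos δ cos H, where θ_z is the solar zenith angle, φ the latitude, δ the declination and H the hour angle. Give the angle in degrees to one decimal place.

Hour angle H = 15° × (11.25 − 12) = -11.25°.
cos θ_z = sin(-57.1°) sin(1.0°) + cos(-57.1°) cos(1.0°) cos(-11.25°) = -0.0147 + 0.5327 = 0.5180.
θ_z = arccos(0.5180) = 58.80°.

58.8°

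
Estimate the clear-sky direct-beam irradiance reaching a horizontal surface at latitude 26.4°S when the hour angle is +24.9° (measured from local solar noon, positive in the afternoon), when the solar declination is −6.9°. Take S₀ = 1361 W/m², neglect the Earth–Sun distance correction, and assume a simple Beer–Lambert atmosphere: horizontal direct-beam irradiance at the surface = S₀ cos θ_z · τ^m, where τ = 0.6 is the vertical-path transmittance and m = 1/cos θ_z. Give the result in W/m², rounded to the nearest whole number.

646 W/m²

With φ = -26.4°, δ = -6.9°, H = 24.90°: sin φ sin δ = 0.0534, cos φ cos δ cos H = 0.8066, so cos θ_z = 0.8600.
Air mass m = 1/cos θ_z = 1/0.8600 = 1.163; τ^m = 0.6^1.163 = 0.5521.
Surface direct beam = 1361 × 0.8600 × 0.5521 = 646.21 W/m².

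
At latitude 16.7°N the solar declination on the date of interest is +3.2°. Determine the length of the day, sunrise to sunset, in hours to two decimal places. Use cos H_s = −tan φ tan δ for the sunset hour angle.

12.13 hours

cos H_s = −tan(16.7°) · tan(3.2°) = -0.0168, so H_s = arccos(-0.0168) = 90.96°.
Day length = 2 H_s / 15° h⁻¹ = 181.92° / 15 = 12.128 h.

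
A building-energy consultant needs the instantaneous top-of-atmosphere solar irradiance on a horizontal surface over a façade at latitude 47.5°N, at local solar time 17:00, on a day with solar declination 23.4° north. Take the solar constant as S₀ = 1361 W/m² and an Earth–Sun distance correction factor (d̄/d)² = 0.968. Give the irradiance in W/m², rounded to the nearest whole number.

597 W/m²

Hour angle H = 15° × (17 − 12) = 75.00°.
cos θ_z = sin(47.5°) sin(23.4°) + cos(47.5°) cos(23.4°) cos(75.00°) = 0.2928 + 0.1605 = 0.4533.
Top-of-atmosphere irradiance = S₀ (d̄/d)² cos θ_z = 1361 × 0.968 × 0.4533 = 597.20 W/m².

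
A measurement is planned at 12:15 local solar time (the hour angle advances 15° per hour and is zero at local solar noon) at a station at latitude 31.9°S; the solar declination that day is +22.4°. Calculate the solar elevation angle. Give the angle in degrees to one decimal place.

35.6°

Hour angle H = 15° × (12.25 − 12) = 3.75°.
cos θ_z = sin(-31.9°) sin(22.4°) + cos(-31.9°) cos(22.4°) cos(3.75°) = -0.2014 + 0.7832 = 0.5818.
θ_z = arccos(0.5818) = 54.42°, so the elevation is 90° − 54.42° = 35.58°.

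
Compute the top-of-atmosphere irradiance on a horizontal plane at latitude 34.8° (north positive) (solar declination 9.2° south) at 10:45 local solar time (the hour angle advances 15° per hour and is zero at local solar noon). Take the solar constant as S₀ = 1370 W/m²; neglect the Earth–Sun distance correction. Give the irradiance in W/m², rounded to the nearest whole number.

927 W/m²

Hour angle H = 15° × (10.75 − 12) = -18.75°.
cos θ_z = sin(34.8°) sin(-9.2°) + cos(34.8°) cos(-9.2°) cos(-18.75°) = -0.0912 + 0.7676 = 0.6764.
Top-of-atmosphere irradiance = S₀ cos θ_z = 1370 × 0.6764 = 926.67 W/m².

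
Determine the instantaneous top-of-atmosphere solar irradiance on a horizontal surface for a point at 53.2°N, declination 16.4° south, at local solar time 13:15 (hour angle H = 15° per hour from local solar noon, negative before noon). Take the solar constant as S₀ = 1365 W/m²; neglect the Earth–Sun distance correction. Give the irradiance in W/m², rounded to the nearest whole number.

434 W/m²

Hour angle H = 15° × (13.25 − 12) = 18.75°.
cos θ_z = sin φ sin δ + cos φ cos δ cos H = (0.8007)(-0.2823) + (0.5990)(0.9593)(0.9469) = 0.3181.
Top-of-atmosphere irradiance = S₀ cos θ_z = 1365 × 0.3181 = 434.21 W/m².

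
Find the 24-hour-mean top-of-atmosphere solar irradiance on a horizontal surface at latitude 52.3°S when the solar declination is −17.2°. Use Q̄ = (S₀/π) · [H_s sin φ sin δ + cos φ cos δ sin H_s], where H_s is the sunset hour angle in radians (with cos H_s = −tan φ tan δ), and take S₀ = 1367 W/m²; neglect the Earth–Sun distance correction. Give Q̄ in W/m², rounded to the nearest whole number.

435 W/m²

The sunset hour angle satisfies cos H_s = −tan φ tan δ = -0.4005, giving H_s = 113.61°. In radians, H_s = 1.9829.
H_s sin φ sin δ = 1.9829 × -0.7912 × -0.2957 = 0.4639.
cos φ cos δ sin H_s = 0.6115 × 0.9553 × 0.9163 = 0.5353.
Q̄ = (1367/π) × (0.4639 + 0.5353) = 435.13 × 0.9992 = 434.78 W/m².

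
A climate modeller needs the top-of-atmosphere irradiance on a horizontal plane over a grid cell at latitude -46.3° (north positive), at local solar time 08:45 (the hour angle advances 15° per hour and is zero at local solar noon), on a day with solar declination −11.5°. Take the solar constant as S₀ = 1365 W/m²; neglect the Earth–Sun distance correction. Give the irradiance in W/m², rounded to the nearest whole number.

Hour angle H = 15° × (8.75 − 12) = -48.75°.
cos θ_z = sin φ sin δ + cos φ cos δ cos H = (-0.7230)(-0.1994) + (0.6909)(0.9799)(0.6593) = 0.5905.
Top-of-atmosphere irradiance = S₀ cos θ_z = 1365 × 0.5905 = 806.03 W/m².

806 W/m²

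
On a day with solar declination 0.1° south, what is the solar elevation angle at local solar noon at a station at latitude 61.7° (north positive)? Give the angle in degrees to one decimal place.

28.2°

At local solar noon the hour angle is zero, so the elevation is 90° − |φ − δ| = 90° − |61.7° − (-0.1°)| = 90° − 61.8° = 28.2°.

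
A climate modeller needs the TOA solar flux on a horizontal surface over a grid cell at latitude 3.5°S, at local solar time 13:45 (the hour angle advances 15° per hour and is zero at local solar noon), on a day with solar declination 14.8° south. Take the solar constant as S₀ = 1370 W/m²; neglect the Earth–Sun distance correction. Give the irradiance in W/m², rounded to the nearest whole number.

1207 W/m²

Hour angle H = 15° × (13.75 − 12) = 26.25°.
cos θ_z = sin(-3.5°) sin(-14.8°) + cos(-3.5°) cos(-14.8°) cos(26.25°) = 0.0156 + 0.8655 = 0.8811.
Top-of-atmosphere irradiance = S₀ cos θ_z = 1370 × 0.8811 = 1207.11 W/m².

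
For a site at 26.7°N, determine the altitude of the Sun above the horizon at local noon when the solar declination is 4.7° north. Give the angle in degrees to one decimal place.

68.0°

At local solar noon the hour angle is zero, so the elevation is 90° − |φ − δ| = 90° − |26.7° − (4.7°)| = 90° − 22.0° = 68.0°.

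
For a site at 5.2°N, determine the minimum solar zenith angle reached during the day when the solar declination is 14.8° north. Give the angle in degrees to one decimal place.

9.6°

At local solar noon the hour angle is zero, so the zenith angle is |φ − δ| = |5.2° − (14.8°)| = 9.6°.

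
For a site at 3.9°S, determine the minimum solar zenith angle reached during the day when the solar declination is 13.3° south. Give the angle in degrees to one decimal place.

At local solar noon the hour angle is zero, so the zenith angle is |φ − δ| = |-3.9° − (-13.3°)| = 9.4°.

9.4°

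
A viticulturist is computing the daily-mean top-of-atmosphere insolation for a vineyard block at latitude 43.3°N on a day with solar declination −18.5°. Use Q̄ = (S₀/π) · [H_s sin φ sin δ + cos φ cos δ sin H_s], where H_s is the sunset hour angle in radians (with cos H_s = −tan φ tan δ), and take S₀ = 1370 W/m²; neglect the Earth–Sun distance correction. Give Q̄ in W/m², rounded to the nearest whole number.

167 W/m²

The sunset hour angle satisfies cos H_s = −tan φ tan δ = 0.3153, giving H_s = 71.62°. In radians, H_s = 1.2500.
H_s sin φ sin δ = 1.2500 × 0.6858 × -0.3173 = -0.2720.
cos φ cos δ sin H_s = 0.7278 × 0.9483 × 0.9490 = 0.6550.
Q̄ = (1370/π) × (-0.2720 + 0.6550) = 436.08 × 0.3830 = 167.02 W/m².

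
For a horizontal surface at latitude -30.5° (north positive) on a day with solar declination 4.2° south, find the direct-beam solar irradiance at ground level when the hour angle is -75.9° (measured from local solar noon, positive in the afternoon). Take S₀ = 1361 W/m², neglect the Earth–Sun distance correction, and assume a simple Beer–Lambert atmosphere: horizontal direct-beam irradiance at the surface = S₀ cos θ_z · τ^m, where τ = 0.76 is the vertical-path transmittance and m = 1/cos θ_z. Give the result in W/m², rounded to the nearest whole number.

cos θ_z = sin(-30.5°) sin(-4.2°) + cos(-30.5°) cos(-4.2°) cos(-75.90°) = 0.0372 + 0.2093 = 0.2465.
Air mass m = 1/cos θ_z = 1/0.2465 = 4.057; τ^m = 0.76^4.057 = 0.3284.
Surface direct beam = 1361 × 0.2465 × 0.3284 = 110.17 W/m².

110 W/m²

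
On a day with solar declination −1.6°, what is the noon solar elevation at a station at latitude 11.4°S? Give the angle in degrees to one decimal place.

At local solar noon the hour angle is zero, so the elevation is 90° − |φ − δ| = 90° − |-11.4° − (-1.6°)| = 90° − 9.8° = 80.2°.

80.2°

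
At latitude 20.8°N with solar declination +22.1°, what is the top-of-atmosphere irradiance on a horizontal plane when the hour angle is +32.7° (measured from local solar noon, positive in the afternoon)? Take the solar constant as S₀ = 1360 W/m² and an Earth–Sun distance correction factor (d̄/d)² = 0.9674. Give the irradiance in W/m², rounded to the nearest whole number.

1135 W/m²

With φ = 20.8°, δ = 22.1°, H = 32.70°: sin φ sin δ = 0.1336, cos φ cos δ cos H = 0.7289, so cos θ_z = 0.8625.
Top-of-atmosphere irradiance = S₀ (d̄/d)² cos θ_z = 1360 × 0.9674 × 0.8625 = 1134.76 W/m².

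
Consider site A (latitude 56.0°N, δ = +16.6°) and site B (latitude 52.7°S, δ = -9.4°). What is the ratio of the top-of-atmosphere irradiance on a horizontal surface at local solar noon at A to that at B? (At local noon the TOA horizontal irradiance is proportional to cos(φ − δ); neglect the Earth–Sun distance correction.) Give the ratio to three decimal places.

1.062

A: cos θ_z = cos(56.0° − (16.6°)) = 0.7727.
B: cos θ_z = cos(-52.7° − (-9.4°)) = 0.7278.
Ratio A/B = 0.7727 / 0.7278 = 1.0617.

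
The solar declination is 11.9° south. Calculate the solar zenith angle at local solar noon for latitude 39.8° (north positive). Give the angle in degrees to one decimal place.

51.7°

At local solar noon the hour angle is zero, so the zenith angle is |φ − δ| = |39.8° − (-11.9°)| = 51.7°.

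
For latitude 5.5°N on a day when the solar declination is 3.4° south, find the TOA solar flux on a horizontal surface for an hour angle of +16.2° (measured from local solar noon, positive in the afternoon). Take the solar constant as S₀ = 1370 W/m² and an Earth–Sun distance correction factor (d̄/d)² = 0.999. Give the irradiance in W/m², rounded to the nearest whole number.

With φ = 5.5°, δ = -3.4°, H = 16.20°: sin φ sin δ = -0.0057, cos φ cos δ cos H = 0.9542, so cos θ_z = 0.9485.
Top-of-atmosphere irradiance = S₀ (d̄/d)² cos θ_z = 1370 × 0.999 × 0.9485 = 1298.15 W/m².

1298 W/m²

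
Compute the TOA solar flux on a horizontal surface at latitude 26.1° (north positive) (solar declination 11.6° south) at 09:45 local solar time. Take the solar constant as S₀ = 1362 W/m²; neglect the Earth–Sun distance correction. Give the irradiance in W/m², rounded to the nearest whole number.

Hour angle H = 15° × (9.75 − 12) = -33.75°.
cos θ_z = sin φ sin δ + cos φ cos δ cos H = (0.4399)(-0.2011) + (0.8980)(0.9796)(0.8315) = 0.6430.
Top-of-atmosphere irradiance = S₀ cos θ_z = 1362 × 0.6430 = 875.77 W/m².

876 W/m²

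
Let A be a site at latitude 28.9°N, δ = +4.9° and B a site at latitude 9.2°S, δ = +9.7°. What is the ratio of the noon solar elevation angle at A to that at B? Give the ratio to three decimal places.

A: 90° − |28.9 − (4.9)| = 66.00°.
B: 90° − |-9.2 − (9.7)| = 71.10°.
Ratio A/B = 66.0000 / 71.1000 = 0.9283.

0.928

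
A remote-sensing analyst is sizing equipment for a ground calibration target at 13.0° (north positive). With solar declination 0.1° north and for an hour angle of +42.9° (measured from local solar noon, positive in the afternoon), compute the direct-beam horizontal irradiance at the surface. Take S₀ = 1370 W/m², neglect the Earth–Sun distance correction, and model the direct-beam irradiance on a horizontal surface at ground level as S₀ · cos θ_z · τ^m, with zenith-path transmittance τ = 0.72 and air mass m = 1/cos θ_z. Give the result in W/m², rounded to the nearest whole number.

With φ = 13.0°, δ = 0.1°, H = 42.90°: sin φ sin δ = 0.0004, cos φ cos δ cos H = 0.7138, so cos θ_z = 0.7142.
Air mass m = 1/cos θ_z = 1/0.7142 = 1.400; τ^m = 0.72^1.400 = 0.6313.
Surface direct beam = 1370 × 0.7142 × 0.6313 = 617.70 W/m².

618 W/m²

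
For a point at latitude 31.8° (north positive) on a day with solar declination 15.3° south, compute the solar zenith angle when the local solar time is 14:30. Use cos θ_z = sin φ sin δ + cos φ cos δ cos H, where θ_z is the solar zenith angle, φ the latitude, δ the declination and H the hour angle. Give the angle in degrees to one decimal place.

Hour angle H = 15° × (14.5 − 12) = 37.50°.
cos θ_z = sin φ sin δ + cos φ cos δ cos H = (0.5270)(-0.2639) + (0.8499)(0.9646)(0.7934) = 0.5114.
θ_z = arccos(0.5114) = 59.24°.

59.2°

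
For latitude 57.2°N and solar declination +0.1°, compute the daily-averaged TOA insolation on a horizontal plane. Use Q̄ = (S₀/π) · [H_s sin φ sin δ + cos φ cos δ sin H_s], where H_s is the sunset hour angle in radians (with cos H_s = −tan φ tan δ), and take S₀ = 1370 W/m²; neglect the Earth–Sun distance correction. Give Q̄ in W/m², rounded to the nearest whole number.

237 W/m²

cos H_s = −tan(57.2°) · tan(0.1°) = -0.0027, so H_s = arccos(-0.0027) = 90.15°. In radians, H_s = 1.5734.
H_s sin φ sin δ = 1.5734 × 0.8406 × 0.0017 = 0.0022.
cos φ cos δ sin H_s = 0.5417 × 1.0000 × 1.0000 = 0.5417.
Q̄ = (1370/π) × (0.0022 + 0.5417) = 436.08 × 0.5439 = 237.18 W/m².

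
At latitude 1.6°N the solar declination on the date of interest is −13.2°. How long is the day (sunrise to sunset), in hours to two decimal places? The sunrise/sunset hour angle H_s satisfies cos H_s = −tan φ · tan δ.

cos H_s = −tan(1.6°) · tan(-13.2°) = 0.0066, so H_s = arccos(0.0066) = 89.62°.
Day length = 2 H_s / 15° h⁻¹ = 179.24° / 15 = 11.949 h.

11.95 hours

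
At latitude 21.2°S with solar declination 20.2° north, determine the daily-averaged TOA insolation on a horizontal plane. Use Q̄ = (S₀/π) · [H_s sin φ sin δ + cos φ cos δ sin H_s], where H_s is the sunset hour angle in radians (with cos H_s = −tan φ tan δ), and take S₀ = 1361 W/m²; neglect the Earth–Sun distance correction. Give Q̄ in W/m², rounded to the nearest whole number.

298 W/m²

The sunset hour angle satisfies cos H_s = −tan φ tan δ = 0.1427, giving H_s = 81.80°. In radians, H_s = 1.4277.
H_s sin φ sin δ = 1.4277 × -0.3616 × 0.3453 = -0.1783.
cos φ cos δ sin H_s = 0.9323 × 0.9385 × 0.9898 = 0.8660.
Q̄ = (1361/π) × (-0.1783 + 0.8660) = 433.22 × 0.6877 = 297.93 W/m².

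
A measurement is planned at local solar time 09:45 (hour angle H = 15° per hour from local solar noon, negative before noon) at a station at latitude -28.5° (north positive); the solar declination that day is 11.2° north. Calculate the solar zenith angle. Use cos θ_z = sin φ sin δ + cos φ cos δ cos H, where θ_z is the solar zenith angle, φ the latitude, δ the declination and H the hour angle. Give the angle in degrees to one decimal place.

51.4°

Hour angle H = 15° × (9.75 − 12) = -33.75°.
With φ = -28.5°, δ = 11.2°, H = -33.75°: sin φ sin δ = -0.0927, cos φ cos δ cos H = 0.7168, so cos θ_z = 0.6241.
θ_z = arccos(0.6241) = 51.38°.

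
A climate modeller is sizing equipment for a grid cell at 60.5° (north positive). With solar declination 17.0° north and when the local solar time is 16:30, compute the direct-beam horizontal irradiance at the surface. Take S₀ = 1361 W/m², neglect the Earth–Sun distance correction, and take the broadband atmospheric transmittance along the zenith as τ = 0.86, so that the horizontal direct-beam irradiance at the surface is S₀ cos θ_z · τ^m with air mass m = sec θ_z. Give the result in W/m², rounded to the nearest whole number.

418 W/m²

Hour angle H = 15° × (16.5 − 12) = 67.50°.
cos θ_z = sin φ sin δ + cos φ cos δ cos H = (0.8704)(0.2924) + (0.4924)(0.9563)(0.3827) = 0.4347.
Air mass m = 1/cos θ_z = 1/0.4347 = 2.300; τ^m = 0.86^2.300 = 0.7069.
Surface direct beam = 1361 × 0.4347 × 0.7069 = 418.22 W/m².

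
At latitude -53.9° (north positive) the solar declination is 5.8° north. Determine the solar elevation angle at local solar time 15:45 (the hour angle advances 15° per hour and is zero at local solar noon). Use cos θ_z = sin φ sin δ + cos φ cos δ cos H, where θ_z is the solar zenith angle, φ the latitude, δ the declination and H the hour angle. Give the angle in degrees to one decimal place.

14.1°

Hour angle H = 15° × (15.75 − 12) = 56.25°.
cos θ_z = sin(-53.9°) sin(5.8°) + cos(-53.9°) cos(5.8°) cos(56.25°) = -0.0817 + 0.3257 = 0.2440.
θ_z = arccos(0.2440) = 75.88°, so the elevation is 90° − 75.88° = 14.12°.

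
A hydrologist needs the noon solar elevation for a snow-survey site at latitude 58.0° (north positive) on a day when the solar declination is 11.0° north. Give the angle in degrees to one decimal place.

43.0°

At local solar noon the hour angle is zero, so the elevation is 90° − |φ − δ| = 90° − |58.0° − (11.0°)| = 90° − 47.0° = 43.0°.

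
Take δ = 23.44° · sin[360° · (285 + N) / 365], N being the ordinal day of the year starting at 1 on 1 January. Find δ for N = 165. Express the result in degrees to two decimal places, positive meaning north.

+23.30°

360 × (285 + 165) / 365 = 443.836°; sin(443.836°) = 0.9942.
δ = 23.44 × 0.9942 = 23.304° ≈ +23.30°.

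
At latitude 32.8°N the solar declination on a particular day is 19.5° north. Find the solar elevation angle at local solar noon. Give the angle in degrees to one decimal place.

At local solar noon the hour angle is zero, so the elevation is 90° − |φ − δ| = 90° − |32.8° − (19.5°)| = 90° − 13.3° = 76.7°.

76.7°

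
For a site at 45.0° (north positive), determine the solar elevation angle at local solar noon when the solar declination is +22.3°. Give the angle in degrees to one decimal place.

67.3°

At local solar noon the hour angle is zero, so the elevation is 90° − |φ − δ| = 90° − |45.0° − (22.3°)| = 90° − 22.7° = 67.3°.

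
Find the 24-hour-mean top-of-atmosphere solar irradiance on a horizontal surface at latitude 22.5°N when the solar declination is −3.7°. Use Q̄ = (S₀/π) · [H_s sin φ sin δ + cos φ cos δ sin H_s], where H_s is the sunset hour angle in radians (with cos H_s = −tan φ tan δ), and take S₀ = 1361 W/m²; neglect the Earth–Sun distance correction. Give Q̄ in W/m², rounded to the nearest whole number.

cos H_s = −tan(22.5°) · tan(-3.7°) = 0.0268, so H_s = arccos(0.0268) = 88.46°. In radians, H_s = 1.5439.
H_s sin φ sin δ = 1.5439 × 0.3827 × -0.0645 = -0.0381.
cos φ cos δ sin H_s = 0.9239 × 0.9979 × 0.9996 = 0.9216.
Q̄ = (1361/π) × (-0.0381 + 0.9216) = 433.22 × 0.8835 = 382.75 W/m².

383 W/m²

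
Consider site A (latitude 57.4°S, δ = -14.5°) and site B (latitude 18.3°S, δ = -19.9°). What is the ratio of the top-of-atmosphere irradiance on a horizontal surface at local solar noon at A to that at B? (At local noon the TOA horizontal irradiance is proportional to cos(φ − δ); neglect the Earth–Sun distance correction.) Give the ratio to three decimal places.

0.733

A: cos θ_z = cos(-57.4° − (-14.5°)) = 0.7325.
B: cos θ_z = cos(-18.3° − (-19.9°)) = 0.9996.
Ratio A/B = 0.7325 / 0.9996 = 0.7328.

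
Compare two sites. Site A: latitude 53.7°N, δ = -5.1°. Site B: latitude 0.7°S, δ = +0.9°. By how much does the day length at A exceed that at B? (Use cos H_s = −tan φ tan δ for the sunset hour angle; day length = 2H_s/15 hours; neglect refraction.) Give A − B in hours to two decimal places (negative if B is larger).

A: H_s = arccos(−tan 53.7° · tan -5.1°) = 83.02°, so 2H_s/15 = 11.0693 h.
B: H_s = arccos(−tan -0.7° · tan 0.9°) = 89.99°, so 2H_s/15 = 11.9987 h.
A − B = 11.0693 − 11.9987 = -0.9294 h.

-0.93 h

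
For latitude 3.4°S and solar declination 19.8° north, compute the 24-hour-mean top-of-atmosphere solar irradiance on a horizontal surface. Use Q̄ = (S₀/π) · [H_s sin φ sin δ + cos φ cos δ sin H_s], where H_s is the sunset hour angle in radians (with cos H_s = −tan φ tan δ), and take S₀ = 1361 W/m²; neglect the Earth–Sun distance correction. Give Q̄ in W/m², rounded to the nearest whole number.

−tan φ tan δ = −(-0.0594)(0.3600) = 0.0214; H_s = arccos(0.0214) = 88.77°. In radians, H_s = 1.5493.
H_s sin φ sin δ = 1.5493 × -0.0593 × 0.3387 = -0.0311.
cos φ cos δ sin H_s = 0.9982 × 0.9409 × 0.9998 = 0.9390.
Q̄ = (1361/π) × (-0.0311 + 0.9390) = 433.22 × 0.9079 = 393.32 W/m².

393 W/m²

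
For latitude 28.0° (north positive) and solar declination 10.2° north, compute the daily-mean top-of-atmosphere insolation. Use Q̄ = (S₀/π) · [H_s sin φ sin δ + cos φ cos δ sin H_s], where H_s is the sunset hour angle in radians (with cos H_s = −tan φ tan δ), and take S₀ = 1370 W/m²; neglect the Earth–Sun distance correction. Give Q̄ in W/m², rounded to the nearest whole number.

−tan φ tan δ = −(0.5317)(0.1799) = -0.0957; H_s = arccos(-0.0957) = 95.49°. In radians, H_s = 1.6666.
H_s sin φ sin δ = 1.6666 × 0.4695 × 0.1771 = 0.1386.
cos φ cos δ sin H_s = 0.8829 × 0.9842 × 0.9954 = 0.8650.
Q̄ = (1370/π) × (0.1386 + 0.8650) = 436.08 × 1.0036 = 437.65 W/m².

438 W/m²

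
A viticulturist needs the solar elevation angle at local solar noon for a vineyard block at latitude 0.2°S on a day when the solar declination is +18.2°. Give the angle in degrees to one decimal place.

71.6°

At local solar noon the hour angle is zero, so the elevation is 90° − |φ − δ| = 90° − |-0.2° − (18.2°)| = 90° − 18.4° = 71.6°.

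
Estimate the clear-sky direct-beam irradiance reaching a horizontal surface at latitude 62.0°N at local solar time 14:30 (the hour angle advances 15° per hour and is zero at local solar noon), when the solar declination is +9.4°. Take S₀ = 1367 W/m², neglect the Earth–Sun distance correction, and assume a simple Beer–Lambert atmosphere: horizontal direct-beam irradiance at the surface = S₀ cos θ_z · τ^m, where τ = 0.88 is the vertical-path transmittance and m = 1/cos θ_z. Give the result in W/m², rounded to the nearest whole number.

Hour angle H = 15° × (14.5 − 12) = 37.50°.
With φ = 62.0°, δ = 9.4°, H = 37.50°: sin φ sin δ = 0.1442, cos φ cos δ cos H = 0.3675, so cos θ_z = 0.5117.
Air mass m = 1/cos θ_z = 1/0.5117 = 1.954; τ^m = 0.88^1.954 = 0.7790.
Surface direct beam = 1367 × 0.5117 × 0.7790 = 544.91 W/m².

545 W/m²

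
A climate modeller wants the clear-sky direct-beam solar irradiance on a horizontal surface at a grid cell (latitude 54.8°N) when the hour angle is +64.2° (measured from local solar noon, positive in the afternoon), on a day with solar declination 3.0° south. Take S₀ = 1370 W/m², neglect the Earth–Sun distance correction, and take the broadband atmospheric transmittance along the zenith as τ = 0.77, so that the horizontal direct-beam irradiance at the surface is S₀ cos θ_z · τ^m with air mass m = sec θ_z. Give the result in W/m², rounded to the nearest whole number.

cos θ_z = sin(54.8°) sin(-3.0°) + cos(54.8°) cos(-3.0°) cos(64.20°) = -0.0428 + 0.2505 = 0.2077.
Air mass m = 1/cos θ_z = 1/0.2077 = 4.815; τ^m = 0.77^4.815 = 0.2841.
Surface direct beam = 1370 × 0.2077 × 0.2841 = 80.84 W/m².

81 W/m²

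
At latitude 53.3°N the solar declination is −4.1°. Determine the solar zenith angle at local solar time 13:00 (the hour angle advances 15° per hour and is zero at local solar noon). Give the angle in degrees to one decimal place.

58.8°

Hour angle H = 15° × (13 − 12) = 15.00°.
cos θ_z = sin φ sin δ + cos φ cos δ cos H = (0.8018)(-0.0715) + (0.5976)(0.9974)(0.9659) = 0.5184.
θ_z = arccos(0.5184) = 58.78°.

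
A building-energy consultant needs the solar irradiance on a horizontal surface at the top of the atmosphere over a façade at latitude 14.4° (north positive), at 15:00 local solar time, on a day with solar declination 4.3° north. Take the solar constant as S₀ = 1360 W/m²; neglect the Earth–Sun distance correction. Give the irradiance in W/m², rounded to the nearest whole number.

Hour angle H = 15° × (15 − 12) = 45.00°.
cos θ_z = sin φ sin δ + cos φ cos δ cos H = (0.2487)(0.0750) + (0.9686)(0.9972)(0.7071) = 0.7016.
Top-of-atmosphere irradiance = S₀ cos θ_z = 1360 × 0.7016 = 954.18 W/m².

954 W/m²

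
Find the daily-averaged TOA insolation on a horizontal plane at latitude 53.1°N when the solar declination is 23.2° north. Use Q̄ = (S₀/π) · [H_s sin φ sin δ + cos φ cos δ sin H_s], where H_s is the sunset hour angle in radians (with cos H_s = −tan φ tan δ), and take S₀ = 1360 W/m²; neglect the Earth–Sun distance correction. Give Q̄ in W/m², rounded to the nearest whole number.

493 W/m²

cos H_s = −tan(53.1°) · tan(23.2°) = -0.5708, so H_s = arccos(-0.5708) = 124.81°. In radians, H_s = 2.1783.
H_s sin φ sin δ = 2.1783 × 0.7997 × 0.3939 = 0.6862.
cos φ cos δ sin H_s = 0.6004 × 0.9191 × 0.8211 = 0.4531.
Q̄ = (1360/π) × (0.6862 + 0.4531) = 432.90 × 1.1393 = 493.20 W/m².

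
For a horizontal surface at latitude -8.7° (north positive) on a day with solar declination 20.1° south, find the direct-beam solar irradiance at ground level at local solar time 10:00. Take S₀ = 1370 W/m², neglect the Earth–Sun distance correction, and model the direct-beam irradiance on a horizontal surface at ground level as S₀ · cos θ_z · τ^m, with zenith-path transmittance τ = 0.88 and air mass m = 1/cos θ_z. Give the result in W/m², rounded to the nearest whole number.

Hour angle H = 15° × (10 − 12) = -30.00°.
cos θ_z = sin φ sin δ + cos φ cos δ cos H = (-0.1513)(-0.3437) + (0.9885)(0.9391)(0.8660) = 0.8559.
Air mass m = 1/cos θ_z = 1/0.8559 = 1.168; τ^m = 0.88^1.168 = 0.8613.
Surface direct beam = 1370 × 0.8559 × 0.8613 = 1009.95 W/m².

1010 W/m²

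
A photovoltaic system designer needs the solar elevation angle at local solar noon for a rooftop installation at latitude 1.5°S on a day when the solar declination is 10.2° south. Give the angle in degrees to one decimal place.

At local solar noon the hour angle is zero, so the elevation is 90° − |φ − δ| = 90° − |-1.5° − (-10.2°)| = 90° − 8.7° = 81.3°.

81.3°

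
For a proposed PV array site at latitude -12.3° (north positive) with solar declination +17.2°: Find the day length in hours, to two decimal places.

cos H_s = −tan(-12.3°) · tan(17.2°) = 0.0675, so H_s = arccos(0.0675) = 86.13°.
Day length = 2 H_s / 15° h⁻¹ = 172.26° / 15 = 11.484 h.

11.48 hours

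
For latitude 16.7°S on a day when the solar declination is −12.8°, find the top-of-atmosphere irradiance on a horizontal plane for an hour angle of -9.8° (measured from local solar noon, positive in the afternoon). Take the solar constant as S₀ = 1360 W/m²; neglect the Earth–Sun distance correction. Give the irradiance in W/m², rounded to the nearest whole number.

1338 W/m²

cos θ_z = sin φ sin δ + cos φ cos δ cos H = (-0.2874)(-0.2215) + (0.9578)(0.9751)(0.9854) = 0.9840.
Top-of-atmosphere irradiance = S₀ cos θ_z = 1360 × 0.9840 = 1338.24 W/m².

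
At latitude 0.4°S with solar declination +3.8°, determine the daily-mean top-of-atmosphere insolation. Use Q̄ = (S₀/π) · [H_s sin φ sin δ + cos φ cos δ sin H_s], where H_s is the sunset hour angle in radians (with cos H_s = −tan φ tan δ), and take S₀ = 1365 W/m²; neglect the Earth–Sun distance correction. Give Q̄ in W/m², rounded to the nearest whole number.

The sunset hour angle satisfies cos H_s = −tan φ tan δ = 0.0005, giving H_s = 89.97°. In radians, H_s = 1.5703.
H_s sin φ sin δ = 1.5703 × -0.0070 × 0.0663 = -0.0007.
cos φ cos δ sin H_s = 1.0000 × 0.9978 × 1.0000 = 0.9978.
Q̄ = (1365/π) × (-0.0007 + 0.9978) = 434.49 × 0.9971 = 433.23 W/m².

433 W/m²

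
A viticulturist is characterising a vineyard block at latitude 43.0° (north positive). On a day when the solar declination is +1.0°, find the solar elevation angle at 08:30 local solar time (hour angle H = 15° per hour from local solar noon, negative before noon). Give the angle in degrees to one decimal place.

Hour angle H = 15° × (8.5 − 12) = -52.50°.
cos θ_z = sin(43.0°) sin(1.0°) + cos(43.0°) cos(1.0°) cos(-52.50°) = 0.0119 + 0.4452 = 0.4571.
θ_z = arccos(0.4571) = 62.80°, so the elevation is 90° − 62.80° = 27.20°.

27.2°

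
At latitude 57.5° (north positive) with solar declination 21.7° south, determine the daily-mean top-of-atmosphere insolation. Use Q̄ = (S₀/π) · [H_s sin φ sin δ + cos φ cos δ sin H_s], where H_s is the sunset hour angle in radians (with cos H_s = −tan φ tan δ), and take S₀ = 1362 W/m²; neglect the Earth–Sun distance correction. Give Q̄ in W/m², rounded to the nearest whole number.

The sunset hour angle satisfies cos H_s = −tan φ tan δ = 0.6247, giving H_s = 51.34°. In radians, H_s = 0.8961.
H_s sin φ sin δ = 0.8961 × 0.8434 × -0.3697 = -0.2794.
cos φ cos δ sin H_s = 0.5373 × 0.9291 × 0.7809 = 0.3898.
Q̄ = (1362/π) × (-0.2794 + 0.3898) = 433.54 × 0.1104 = 47.86 W/m².

48 W/m²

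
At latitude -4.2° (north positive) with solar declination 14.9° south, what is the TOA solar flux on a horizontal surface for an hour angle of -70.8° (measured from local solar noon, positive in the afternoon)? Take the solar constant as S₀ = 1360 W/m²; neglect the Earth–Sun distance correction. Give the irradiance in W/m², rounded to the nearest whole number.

457 W/m²

cos θ_z = sin φ sin δ + cos φ cos δ cos H = (-0.0732)(-0.2571) + (0.9973)(0.9664)(0.3289) = 0.3358.
Top-of-atmosphere irradiance = S₀ cos θ_z = 1360 × 0.3358 = 456.69 W/m².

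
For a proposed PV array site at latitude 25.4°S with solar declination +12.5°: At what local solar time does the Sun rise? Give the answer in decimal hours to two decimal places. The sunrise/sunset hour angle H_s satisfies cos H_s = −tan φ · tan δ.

6.40 h

The sunset hour angle satisfies cos H_s = −tan φ tan δ = 0.1053, giving H_s = 83.96°.
Sunrise is at 12 − H_s/15 = 12 − 5.597 = 6.403 h local solar time.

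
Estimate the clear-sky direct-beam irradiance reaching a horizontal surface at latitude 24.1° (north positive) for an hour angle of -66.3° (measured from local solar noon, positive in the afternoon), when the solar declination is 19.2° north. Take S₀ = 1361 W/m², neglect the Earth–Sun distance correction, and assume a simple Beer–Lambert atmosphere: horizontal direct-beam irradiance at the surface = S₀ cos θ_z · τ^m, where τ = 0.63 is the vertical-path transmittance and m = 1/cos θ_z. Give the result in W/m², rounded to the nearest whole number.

With φ = 24.1°, δ = 19.2°, H = -66.30°: sin φ sin δ = 0.1343, cos φ cos δ cos H = 0.3465, so cos θ_z = 0.4808.
Air mass m = 1/cos θ_z = 1/0.4808 = 2.080; τ^m = 0.63^2.080 = 0.3825.
Surface direct beam = 1361 × 0.4808 × 0.3825 = 250.30 W/m².

250 W/m²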